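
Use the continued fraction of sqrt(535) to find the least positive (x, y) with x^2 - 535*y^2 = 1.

(x, y) = (1618804, 69987)

First expand sqrt(535) as a continued fraction. With x_i = (sqrt(535) + m_i)/d_i and (m_0, d_0) = (0, 1): a_0 = floor(sqrt(535)) = 23, since 23^2 = 529 <= 535 < 576 = 24^2.
Iterate m_{i+1} = d_i*a_i - m_i, d_{i+1} = (535 - m_{i+1}^2)/d_i, a_{i+1} = floor((a_0 + m_{i+1})/d_{i+1}):
  m_1 = 1*23 - 0 = 23, d_1 = (535 - 23^2)/1 = 6/1 = 6, a_1 = floor((23 + 23)/6) = 7.
  m_2 = 6*7 - 23 = 19, d_2 = (535 - 19^2)/6 = 174/6 = 29, a_2 = floor((23 + 19)/29) = 1.
  m_3 = 29*1 - 19 = 10, d_3 = (535 - 10^2)/29 = 435/29 = 15, a_3 = floor((23 + 10)/15) = 2.
  m_4 = 15*2 - 10 = 20, d_4 = (535 - 20^2)/15 = 135/15 = 9, a_4 = floor((23 + 20)/9) = 4.
  m_5 = 9*4 - 20 = 16, d_5 = (535 - 16^2)/9 = 279/9 = 31, a_5 = floor((23 + 16)/31) = 1.
  m_6 = 31*1 - 16 = 15, d_6 = (535 - 15^2)/31 = 310/31 = 10, a_6 = floor((23 + 15)/10) = 3.
  m_7 = 10*3 - 15 = 15, d_7 = (535 - 15^2)/10 = 310/10 = 31, a_7 = floor((23 + 15)/31) = 1.
  m_8 = 31*1 - 15 = 16, d_8 = (535 - 16^2)/31 = 279/31 = 9, a_8 = floor((23 + 16)/9) = 4.
  m_9 = 9*4 - 16 = 20, d_9 = (535 - 20^2)/9 = 135/9 = 15, a_9 = floor((23 + 20)/15) = 2.
  m_10 = 15*2 - 20 = 10, d_10 = (535 - 10^2)/15 = 435/15 = 29, a_10 = floor((23 + 10)/29) = 1.
  m_11 = 29*1 - 10 = 19, d_11 = (535 - 19^2)/29 = 174/29 = 6, a_11 = floor((23 + 19)/6) = 7.
  m_12 = 6*7 - 19 = 23, d_12 = (535 - 23^2)/6 = 6/6 = 1, a_12 = floor((23 + 23)/1) = 46.
  m_13 = 1*46 - 23 = 23, d_13 = (535 - 23^2)/1 = 6/1 = 6: (m_13, d_13) = (m_1, d_1) = (23, 6), so from here the quotients repeat a_1, ..., a_12; the period length is 12.
So sqrt(535) = [23; (7, 1, 2, 4, 1, 3, 1, 4, 2, 1, 7, 46)] with period length k = 12.
k is even, so the fundamental solution of x^2 - 535y^2 = 1 is (p_{k-1}, q_{k-1}) = (p_11, q_11); compute convergents through index 11.
Convergents (p_i = a_i*p_{i-1} + p_{i-2}, q_i = a_i*q_{i-1} + q_{i-2} with p_{-2}=0, p_{-1}=1, q_{-2}=1, q_{-1}=0):
  i=0: a_0=23, p_0 = 23*1 + 0 = 23, q_0 = 23*0 + 1 = 1.
  i=1: a_1=7, p_1 = 7*23 + 1 = 162, q_1 = 7*1 + 0 = 7.
  i=2: a_2=1, p_2 = 1*162 + 23 = 185, q_2 = 1*7 + 1 = 8.
  i=3: a_3=2, p_3 = 2*185 + 162 = 532, q_3 = 2*8 + 7 = 23.
  i=4: a_4=4, p_4 = 4*532 + 185 = 2313, q_4 = 4*23 + 8 = 100.
  i=5: a_5=1, p_5 = 1*2313 + 532 = 2845, q_5 = 1*100 + 23 = 123.
  i=6: a_6=3, p_6 = 3*2845 + 2313 = 10848, q_6 = 3*123 + 100 = 469.
  i=7: a_7=1, p_7 = 1*10848 + 2845 = 13693, q_7 = 1*469 + 123 = 592.
  i=8: a_8=4, p_8 = 4*13693 + 10848 = 65620, q_8 = 4*592 + 469 = 2837.
  i=9: a_9=2, p_9 = 2*65620 + 13693 = 144933, q_9 = 2*2837 + 592 = 6266.
  i=10: a_10=1, p_10 = 1*144933 + 65620 = 210553, q_10 = 1*6266 + 2837 = 9103.
  i=11: a_11=7, p_11 = 7*210553 + 144933 = 1618804, q_11 = 7*9103 + 6266 = 69987.
Check: 1618804^2 - 535*69987^2 = 2620526390416 - 2620526390415 = 1, so (x, y) = (1618804, 69987) solves the equation, and by the theorem it is the least positive solution.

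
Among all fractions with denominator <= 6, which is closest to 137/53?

Expand x = 137/53 as a continued fraction with the Euclidean algorithm:
  137 = 2*53 + 31, so a_0 = 2.
  53 = 1*31 + 22, so a_1 = 1.
  31 = 1*22 + 9, so a_2 = 1.
  22 = 2*9 + 4, so a_3 = 2.
  9 = 2*4 + 1, so a_4 = 2.
  4 = 4*1 + 0, so a_5 = 4.
so x = [2; 1, 1, 2, 2, 4].
Convergents (p_i = a_i*p_{i-1} + p_{i-2}, q_i = a_i*q_{i-1} + q_{i-2} with p_{-2}=0, p_{-1}=1, q_{-2}=1, q_{-1}=0), until the denominator exceeds 6:
  i=0: a_0=2, p_0 = 2*1 + 0 = 2, q_0 = 2*0 + 1 = 1.
  i=1: a_1=1, p_1 = 1*2 + 1 = 3, q_1 = 1*1 + 0 = 1.
  i=2: a_2=1, p_2 = 1*3 + 2 = 5, q_2 = 1*1 + 1 = 2.
  i=3: a_3=2, p_3 = 2*5 + 3 = 13, q_3 = 2*2 + 1 = 5.
  i=4: a_4=2, p_4 = 2*13 + 5 = 31, q_4 = 2*5 + 2 = 12.
q_4 = 12 > 6, so the last convergent with denominator <= 6 is p_3/q_3 = 13/5.
The closest fraction with denominator <= 6 is either p_3/q_3 or the intermediate fraction (k*p_3 + p_2)/(k*q_3 + q_2) with the largest k >= 1 whose denominator stays <= 6; these approach x as k grows, and every other convergent or intermediate fraction in range is farther away.
Largest k: floor((6 - q_2)/q_3) = floor((6 - 2)/5) = 0.
Since k = 0, no intermediate fraction beyond p_3/q_3 has denominator <= 6, so the convergent 13/5 is the closest (its error is |137*5 - 13*53|/(53*5) = 4/265).

13/5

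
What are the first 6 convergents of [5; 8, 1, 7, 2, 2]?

Using the convergent recurrence p_i = a_i*p_{i-1} + p_{i-2}, q_i = a_i*q_{i-1} + q_{i-2} with p_{-2}=0, p_{-1}=1, q_{-2}=1, q_{-1}=0:
  i=0: a_0=5, p_0 = 5*1 + 0 = 5, q_0 = 5*0 + 1 = 1.
  i=1: a_1=8, p_1 = 8*5 + 1 = 41, q_1 = 8*1 + 0 = 8.
  i=2: a_2=1, p_2 = 1*41 + 5 = 46, q_2 = 1*8 + 1 = 9.
  i=3: a_3=7, p_3 = 7*46 + 41 = 363, q_3 = 7*9 + 8 = 71.
  i=4: a_4=2, p_4 = 2*363 + 46 = 772, q_4 = 2*71 + 9 = 151.
  i=5: a_5=2, p_5 = 2*772 + 363 = 1907, q_5 = 2*151 + 71 = 373.

5/1, 41/8, 46/9, 363/71, 772/151, 1907/373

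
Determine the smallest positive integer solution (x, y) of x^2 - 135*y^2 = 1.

(x, y) = (244, 21)

First expand sqrt(135) as a continued fraction. With x_i = (sqrt(135) + m_i)/d_i and (m_0, d_0) = (0, 1): a_0 = floor(sqrt(135)) = 11, since 11^2 = 121 <= 135 < 144 = 12^2.
Iterate m_{i+1} = d_i*a_i - m_i, d_{i+1} = (135 - m_{i+1}^2)/d_i, a_{i+1} = floor((a_0 + m_{i+1})/d_{i+1}):
  m_1 = 1*11 - 0 = 11, d_1 = (135 - 11^2)/1 = 14/1 = 14, a_1 = floor((11 + 11)/14) = 1.
  m_2 = 14*1 - 11 = 3, d_2 = (135 - 3^2)/14 = 126/14 = 9, a_2 = floor((11 + 3)/9) = 1.
  m_3 = 9*1 - 3 = 6, d_3 = (135 - 6^2)/9 = 99/9 = 11, a_3 = floor((11 + 6)/11) = 1.
  m_4 = 11*1 - 6 = 5, d_4 = (135 - 5^2)/11 = 110/11 = 10, a_4 = floor((11 + 5)/10) = 1.
  m_5 = 10*1 - 5 = 5, d_5 = (135 - 5^2)/10 = 110/10 = 11, a_5 = floor((11 + 5)/11) = 1.
  m_6 = 11*1 - 5 = 6, d_6 = (135 - 6^2)/11 = 99/11 = 9, a_6 = floor((11 + 6)/9) = 1.
  m_7 = 9*1 - 6 = 3, d_7 = (135 - 3^2)/9 = 126/9 = 14, a_7 = floor((11 + 3)/14) = 1.
  m_8 = 14*1 - 3 = 11, d_8 = (135 - 11^2)/14 = 14/14 = 1, a_8 = floor((11 + 11)/1) = 22.
  m_9 = 1*22 - 11 = 11, d_9 = (135 - 11^2)/1 = 14/1 = 14: (m_9, d_9) = (m_1, d_1) = (11, 14), so from here the quotients repeat a_1, ..., a_8; the period length is 8.
So sqrt(135) = [11; (1, 1, 1, 1, 1, 1, 1, 22)] with period length k = 8.
k is even, so the fundamental solution of x^2 - 135y^2 = 1 is (p_{k-1}, q_{k-1}) = (p_7, q_7); compute convergents through index 7.
Convergents (p_i = a_i*p_{i-1} + p_{i-2}, q_i = a_i*q_{i-1} + q_{i-2} with p_{-2}=0, p_{-1}=1, q_{-2}=1, q_{-1}=0):
  i=0: a_0=11, p_0 = 11*1 + 0 = 11, q_0 = 11*0 + 1 = 1.
  i=1: a_1=1, p_1 = 1*11 + 1 = 12, q_1 = 1*1 + 0 = 1.
  i=2: a_2=1, p_2 = 1*12 + 11 = 23, q_2 = 1*1 + 1 = 2.
  i=3: a_3=1, p_3 = 1*23 + 12 = 35, q_3 = 1*2 + 1 = 3.
  i=4: a_4=1, p_4 = 1*35 + 23 = 58, q_4 = 1*3 + 2 = 5.
  i=5: a_5=1, p_5 = 1*58 + 35 = 93, q_5 = 1*5 + 3 = 8.
  i=6: a_6=1, p_6 = 1*93 + 58 = 151, q_6 = 1*8 + 5 = 13.
  i=7: a_7=1, p_7 = 1*151 + 93 = 244, q_7 = 1*13 + 8 = 21.
Check: 244^2 - 135*21^2 = 59536 - 59535 = 1, so (x, y) = (244, 21) solves the equation, and by the theorem it is the least positive solution.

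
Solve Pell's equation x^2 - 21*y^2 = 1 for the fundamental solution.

First expand sqrt(21) as a continued fraction. With x_i = (sqrt(21) + m_i)/d_i and (m_0, d_0) = (0, 1): a_0 = floor(sqrt(21)) = 4, since 4^2 = 16 <= 21 < 25 = 5^2.
Iterate m_{i+1} = d_i*a_i - m_i, d_{i+1} = (21 - m_{i+1}^2)/d_i, a_{i+1} = floor((a_0 + m_{i+1})/d_{i+1}):
  m_1 = 1*4 - 0 = 4, d_1 = (21 - 4^2)/1 = 5/1 = 5, a_1 = floor((4 + 4)/5) = 1.
  m_2 = 5*1 - 4 = 1, d_2 = (21 - 1^2)/5 = 20/5 = 4, a_2 = floor((4 + 1)/4) = 1.
  m_3 = 4*1 - 1 = 3, d_3 = (21 - 3^2)/4 = 12/4 = 3, a_3 = floor((4 + 3)/3) = 2.
  m_4 = 3*2 - 3 = 3, d_4 = (21 - 3^2)/3 = 12/3 = 4, a_4 = floor((4 + 3)/4) = 1.
  m_5 = 4*1 - 3 = 1, d_5 = (21 - 1^2)/4 = 20/4 = 5, a_5 = floor((4 + 1)/5) = 1.
  m_6 = 5*1 - 1 = 4, d_6 = (21 - 4^2)/5 = 5/5 = 1, a_6 = floor((4 + 4)/1) = 8.
  m_7 = 1*8 - 4 = 4, d_7 = (21 - 4^2)/1 = 5/1 = 5: (m_7, d_7) = (m_1, d_1) = (4, 5), so from here the quotients repeat a_1, ..., a_6; the period length is 6.
So sqrt(21) = [4; (1, 1, 2, 1, 1, 8)] with period length k = 6.
k is even, so the fundamental solution of x^2 - 21y^2 = 1 is (p_{k-1}, q_{k-1}) = (p_5, q_5); compute convergents through index 5.
Convergents (p_i = a_i*p_{i-1} + p_{i-2}, q_i = a_i*q_{i-1} + q_{i-2} with p_{-2}=0, p_{-1}=1, q_{-2}=1, q_{-1}=0):
  i=0: a_0=4, p_0 = 4*1 + 0 = 4, q_0 = 4*0 + 1 = 1.
  i=1: a_1=1, p_1 = 1*4 + 1 = 5, q_1 = 1*1 + 0 = 1.
  i=2: a_2=1, p_2 = 1*5 + 4 = 9, q_2 = 1*1 + 1 = 2.
  i=3: a_3=2, p_3 = 2*9 + 5 = 23, q_3 = 2*2 + 1 = 5.
  i=4: a_4=1, p_4 = 1*23 + 9 = 32, q_4 = 1*5 + 2 = 7.
  i=5: a_5=1, p_5 = 1*32 + 23 = 55, q_5 = 1*7 + 5 = 12.
Check: 55^2 - 21*12^2 = 3025 - 3024 = 1, so (x, y) = (55, 12) solves the equation, and by the theorem it is the least positive solution.

(x, y) = (55, 12)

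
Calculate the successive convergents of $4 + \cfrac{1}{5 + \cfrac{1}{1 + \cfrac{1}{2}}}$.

Using the convergent recurrence p_i = a_i*p_{i-1} + p_{i-2}, q_i = a_i*q_{i-1} + q_{i-2} with p_{-2}=0, p_{-1}=1, q_{-2}=1, q_{-1}=0:
  i=0: a_0=4, p_0 = 4*1 + 0 = 4, q_0 = 4*0 + 1 = 1.
  i=1: a_1=5, p_1 = 5*4 + 1 = 21, q_1 = 5*1 + 0 = 5.
  i=2: a_2=1, p_2 = 1*21 + 4 = 25, q_2 = 1*5 + 1 = 6.
  i=3: a_3=2, p_3 = 2*25 + 21 = 71, q_3 = 2*6 + 5 = 17.

4/1, 21/5, 25/6, 71/17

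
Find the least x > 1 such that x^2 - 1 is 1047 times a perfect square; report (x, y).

First expand sqrt(1047) as a continued fraction. With x_i = (sqrt(1047) + m_i)/d_i and (m_0, d_0) = (0, 1): a_0 = floor(sqrt(1047)) = 32, since 32^2 = 1024 <= 1047 < 1089 = 33^2.
Iterate m_{i+1} = d_i*a_i - m_i, d_{i+1} = (1047 - m_{i+1}^2)/d_i, a_{i+1} = floor((a_0 + m_{i+1})/d_{i+1}):
  m_1 = 1*32 - 0 = 32, d_1 = (1047 - 32^2)/1 = 23/1 = 23, a_1 = floor((32 + 32)/23) = 2.
  m_2 = 23*2 - 32 = 14, d_2 = (1047 - 14^2)/23 = 851/23 = 37, a_2 = floor((32 + 14)/37) = 1.
  m_3 = 37*1 - 14 = 23, d_3 = (1047 - 23^2)/37 = 518/37 = 14, a_3 = floor((32 + 23)/14) = 3.
  m_4 = 14*3 - 23 = 19, d_4 = (1047 - 19^2)/14 = 686/14 = 49, a_4 = floor((32 + 19)/49) = 1.
  m_5 = 49*1 - 19 = 30, d_5 = (1047 - 30^2)/49 = 147/49 = 3, a_5 = floor((32 + 30)/3) = 20.
  m_6 = 3*20 - 30 = 30, d_6 = (1047 - 30^2)/3 = 147/3 = 49, a_6 = floor((32 + 30)/49) = 1.
  m_7 = 49*1 - 30 = 19, d_7 = (1047 - 19^2)/49 = 686/49 = 14, a_7 = floor((32 + 19)/14) = 3.
  m_8 = 14*3 - 19 = 23, d_8 = (1047 - 23^2)/14 = 518/14 = 37, a_8 = floor((32 + 23)/37) = 1.
  m_9 = 37*1 - 23 = 14, d_9 = (1047 - 14^2)/37 = 851/37 = 23, a_9 = floor((32 + 14)/23) = 2.
  m_10 = 23*2 - 14 = 32, d_10 = (1047 - 32^2)/23 = 23/23 = 1, a_10 = floor((32 + 32)/1) = 64.
  m_11 = 1*64 - 32 = 32, d_11 = (1047 - 32^2)/1 = 23/1 = 23: (m_11, d_11) = (m_1, d_1) = (32, 23), so from here the quotients repeat a_1, ..., a_10; the period length is 10.
So sqrt(1047) = [32; (2, 1, 3, 1, 20, 1, 3, 1, 2, 64)] with period length k = 10.
k is even, so the fundamental solution of x^2 - 1047y^2 = 1 is (p_{k-1}, q_{k-1}) = (p_9, q_9); compute convergents through index 9.
Convergents (p_i = a_i*p_{i-1} + p_{i-2}, q_i = a_i*q_{i-1} + q_{i-2} with p_{-2}=0, p_{-1}=1, q_{-2}=1, q_{-1}=0):
  i=0: a_0=32, p_0 = 32*1 + 0 = 32, q_0 = 32*0 + 1 = 1.
  i=1: a_1=2, p_1 = 2*32 + 1 = 65, q_1 = 2*1 + 0 = 2.
  i=2: a_2=1, p_2 = 1*65 + 32 = 97, q_2 = 1*2 + 1 = 3.
  i=3: a_3=3, p_3 = 3*97 + 65 = 356, q_3 = 3*3 + 2 = 11.
  i=4: a_4=1, p_4 = 1*356 + 97 = 453, q_4 = 1*11 + 3 = 14.
  i=5: a_5=20, p_5 = 20*453 + 356 = 9416, q_5 = 20*14 + 11 = 291.
  i=6: a_6=1, p_6 = 1*9416 + 453 = 9869, q_6 = 1*291 + 14 = 305.
  i=7: a_7=3, p_7 = 3*9869 + 9416 = 39023, q_7 = 3*305 + 291 = 1206.
  i=8: a_8=1, p_8 = 1*39023 + 9869 = 48892, q_8 = 1*1206 + 305 = 1511.
  i=9: a_9=2, p_9 = 2*48892 + 39023 = 136807, q_9 = 2*1511 + 1206 = 4228.
Check: 136807^2 - 1047*4228^2 = 18716155249 - 18716155248 = 1, so (x, y) = (136807, 4228) solves the equation, and by the theorem it is the least positive solution.

(x, y) = (136807, 4228)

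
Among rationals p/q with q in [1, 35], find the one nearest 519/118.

Expand x = 519/118 as a continued fraction with the Euclidean algorithm:
  519 = 4*118 + 47, so a_0 = 4.
  118 = 2*47 + 24, so a_1 = 2.
  47 = 1*24 + 23, so a_2 = 1.
  24 = 1*23 + 1, so a_3 = 1.
  23 = 23*1 + 0, so a_4 = 23.
so x = [4; 2, 1, 1, 23].
Convergents (p_i = a_i*p_{i-1} + p_{i-2}, q_i = a_i*q_{i-1} + q_{i-2} with p_{-2}=0, p_{-1}=1, q_{-2}=1, q_{-1}=0), until the denominator exceeds 35:
  i=0: a_0=4, p_0 = 4*1 + 0 = 4, q_0 = 4*0 + 1 = 1.
  i=1: a_1=2, p_1 = 2*4 + 1 = 9, q_1 = 2*1 + 0 = 2.
  i=2: a_2=1, p_2 = 1*9 + 4 = 13, q_2 = 1*2 + 1 = 3.
  i=3: a_3=1, p_3 = 1*13 + 9 = 22, q_3 = 1*3 + 2 = 5.
  i=4: a_4=23, p_4 = 23*22 + 13 = 519, q_4 = 23*5 + 3 = 118.
q_4 = 118 > 35, so the last convergent with denominator <= 35 is p_3/q_3 = 22/5.
The closest fraction with denominator <= 35 is either p_3/q_3 or the intermediate fraction (k*p_3 + p_2)/(k*q_3 + q_2) with the largest k >= 1 whose denominator stays <= 35; these approach x as k grows, and every other convergent or intermediate fraction in range is farther away.
Largest k: floor((35 - q_2)/q_3) = floor((35 - 3)/5) = 6.
That gives (6*22 + 13)/(6*5 + 3) = 145/33.
Compare the errors: |x - 22/5| = |519*5 - 22*118|/(118*5) = 1/590, and |x - 145/33| = |519*33 - 145*118|/(118*33) = 17/3894.
Cross-multiplying, 1*3894 = 3894 < 10030 = 17*590, so 1/590 is smaller: the convergent 22/5 is closer to x than 145/33.

22/5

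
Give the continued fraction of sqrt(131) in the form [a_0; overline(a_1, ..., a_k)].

Write x_i = (sqrt(131) + m_i)/d_i with (m_0, d_0) = (0, 1). a_0 = floor(sqrt(131)) = 11, since 11^2 = 121 <= 131 < 144 = 12^2.
Iterate m_{i+1} = d_i*a_i - m_i, d_{i+1} = (131 - m_{i+1}^2)/d_i, a_{i+1} = floor((a_0 + m_{i+1})/d_{i+1}):
  m_1 = 1*11 - 0 = 11, d_1 = (131 - 11^2)/1 = 10/1 = 10, a_1 = floor((11 + 11)/10) = 2.
  m_2 = 10*2 - 11 = 9, d_2 = (131 - 9^2)/10 = 50/10 = 5, a_2 = floor((11 + 9)/5) = 4.
  m_3 = 5*4 - 9 = 11, d_3 = (131 - 11^2)/5 = 10/5 = 2, a_3 = floor((11 + 11)/2) = 11.
  m_4 = 2*11 - 11 = 11, d_4 = (131 - 11^2)/2 = 10/2 = 5, a_4 = floor((11 + 11)/5) = 4.
  m_5 = 5*4 - 11 = 9, d_5 = (131 - 9^2)/5 = 50/5 = 10, a_5 = floor((11 + 9)/10) = 2.
  m_6 = 10*2 - 9 = 11, d_6 = (131 - 11^2)/10 = 10/10 = 1, a_6 = floor((11 + 11)/1) = 22.
  m_7 = 1*22 - 11 = 11, d_7 = (131 - 11^2)/1 = 10/1 = 10: (m_7, d_7) = (m_1, d_1) = (11, 10), so from here the quotients repeat a_1, ..., a_6; the period length is 6.
Hence the expansion of sqrt(131) is a_0 = 11 followed by the repeating block 2, 4, 11, 4, 2, 22 (period 6).

[11; overline(2, 4, 11, 4, 2, 22)]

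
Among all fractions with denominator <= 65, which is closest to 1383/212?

Expand x = 1383/212 as a continued fraction with the Euclidean algorithm:
  1383 = 6*212 + 111, so a_0 = 6.
  212 = 1*111 + 101, so a_1 = 1.
  111 = 1*101 + 10, so a_2 = 1.
  101 = 10*10 + 1, so a_3 = 10.
  10 = 10*1 + 0, so a_4 = 10.
so x = [6; 1, 1, 10, 10].
Convergents (p_i = a_i*p_{i-1} + p_{i-2}, q_i = a_i*q_{i-1} + q_{i-2} with p_{-2}=0, p_{-1}=1, q_{-2}=1, q_{-1}=0), until the denominator exceeds 65:
  i=0: a_0=6, p_0 = 6*1 + 0 = 6, q_0 = 6*0 + 1 = 1.
  i=1: a_1=1, p_1 = 1*6 + 1 = 7, q_1 = 1*1 + 0 = 1.
  i=2: a_2=1, p_2 = 1*7 + 6 = 13, q_2 = 1*1 + 1 = 2.
  i=3: a_3=10, p_3 = 10*13 + 7 = 137, q_3 = 10*2 + 1 = 21.
  i=4: a_4=10, p_4 = 10*137 + 13 = 1383, q_4 = 10*21 + 2 = 212.
q_4 = 212 > 65, so the last convergent with denominator <= 65 is p_3/q_3 = 137/21.
The closest fraction with denominator <= 65 is either p_3/q_3 or the intermediate fraction (k*p_3 + p_2)/(k*q_3 + q_2) with the largest k >= 1 whose denominator stays <= 65; these approach x as k grows, and every other convergent or intermediate fraction in range is farther away.
Largest k: floor((65 - q_2)/q_3) = floor((65 - 2)/21) = 3.
That gives (3*137 + 13)/(3*21 + 2) = 424/65.
Compare the errors: |x - 137/21| = |1383*21 - 137*212|/(212*21) = 1/4452, and |x - 424/65| = |1383*65 - 424*212|/(212*65) = 7/13780.
Cross-multiplying, 1*13780 = 13780 < 31164 = 7*4452, so 1/4452 is smaller: the convergent 137/21 is closer to x than 424/65.

137/21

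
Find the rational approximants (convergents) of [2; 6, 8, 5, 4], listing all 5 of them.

2/1, 13/6, 106/49, 543/251, 2278/1053

Using the convergent recurrence p_i = a_i*p_{i-1} + p_{i-2}, q_i = a_i*q_{i-1} + q_{i-2} with p_{-2}=0, p_{-1}=1, q_{-2}=1, q_{-1}=0:
  i=0: a_0=2, p_0 = 2*1 + 0 = 2, q_0 = 2*0 + 1 = 1.
  i=1: a_1=6, p_1 = 6*2 + 1 = 13, q_1 = 6*1 + 0 = 6.
  i=2: a_2=8, p_2 = 8*13 + 2 = 106, q_2 = 8*6 + 1 = 49.
  i=3: a_3=5, p_3 = 5*106 + 13 = 543, q_3 = 5*49 + 6 = 251.
  i=4: a_4=4, p_4 = 4*543 + 106 = 2278, q_4 = 4*251 + 49 = 1053.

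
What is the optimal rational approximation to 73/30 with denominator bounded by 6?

Expand x = 73/30 as a continued fraction with the Euclidean algorithm:
  73 = 2*30 + 13, so a_0 = 2.
  30 = 2*13 + 4, so a_1 = 2.
  13 = 3*4 + 1, so a_2 = 3.
  4 = 4*1 + 0, so a_3 = 4.
so x = [2; 2, 3, 4].
Convergents (p_i = a_i*p_{i-1} + p_{i-2}, q_i = a_i*q_{i-1} + q_{i-2} with p_{-2}=0, p_{-1}=1, q_{-2}=1, q_{-1}=0), until the denominator exceeds 6:
  i=0: a_0=2, p_0 = 2*1 + 0 = 2, q_0 = 2*0 + 1 = 1.
  i=1: a_1=2, p_1 = 2*2 + 1 = 5, q_1 = 2*1 + 0 = 2.
  i=2: a_2=3, p_2 = 3*5 + 2 = 17, q_2 = 3*2 + 1 = 7.
q_2 = 7 > 6, so the last convergent with denominator <= 6 is p_1/q_1 = 5/2.
The closest fraction with denominator <= 6 is either p_1/q_1 or the intermediate fraction (k*p_1 + p_0)/(k*q_1 + q_0) with the largest k >= 1 whose denominator stays <= 6; these approach x as k grows, and every other convergent or intermediate fraction in range is farther away.
Largest k: floor((6 - q_0)/q_1) = floor((6 - 1)/2) = 2.
That gives (2*5 + 2)/(2*2 + 1) = 12/5.
Compare the errors: |x - 5/2| = |73*2 - 5*30|/(30*2) = 4/60, and |x - 12/5| = |73*5 - 12*30|/(30*5) = 5/150.
Cross-multiplying, 5*60 = 300 < 600 = 4*150, so 5/150 is smaller: the intermediate fraction 12/5 is closer to x than 5/2.

12/5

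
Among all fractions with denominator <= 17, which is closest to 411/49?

109/13

Expand x = 411/49 as a continued fraction with the Euclidean algorithm:
  411 = 8*49 + 19, so a_0 = 8.
  49 = 2*19 + 11, so a_1 = 2.
  19 = 1*11 + 8, so a_2 = 1.
  11 = 1*8 + 3, so a_3 = 1.
  8 = 2*3 + 2, so a_4 = 2.
  3 = 1*2 + 1, so a_5 = 1.
  2 = 2*1 + 0, so a_6 = 2.
so x = [8; 2, 1, 1, 2, 1, 2].
Convergents (p_i = a_i*p_{i-1} + p_{i-2}, q_i = a_i*q_{i-1} + q_{i-2} with p_{-2}=0, p_{-1}=1, q_{-2}=1, q_{-1}=0), until the denominator exceeds 17:
  i=0: a_0=8, p_0 = 8*1 + 0 = 8, q_0 = 8*0 + 1 = 1.
  i=1: a_1=2, p_1 = 2*8 + 1 = 17, q_1 = 2*1 + 0 = 2.
  i=2: a_2=1, p_2 = 1*17 + 8 = 25, q_2 = 1*2 + 1 = 3.
  i=3: a_3=1, p_3 = 1*25 + 17 = 42, q_3 = 1*3 + 2 = 5.
  i=4: a_4=2, p_4 = 2*42 + 25 = 109, q_4 = 2*5 + 3 = 13.
  i=5: a_5=1, p_5 = 1*109 + 42 = 151, q_5 = 1*13 + 5 = 18.
q_5 = 18 > 17, so the last convergent with denominator <= 17 is p_4/q_4 = 109/13.
The closest fraction with denominator <= 17 is either p_4/q_4 or the intermediate fraction (k*p_4 + p_3)/(k*q_4 + q_3) with the largest k >= 1 whose denominator stays <= 17; these approach x as k grows, and every other convergent or intermediate fraction in range is farther away.
Largest k: floor((17 - q_3)/q_4) = floor((17 - 5)/13) = 0.
Since k = 0, no intermediate fraction beyond p_4/q_4 has denominator <= 17, so the convergent 109/13 is the closest (its error is |411*13 - 109*49|/(49*13) = 2/637).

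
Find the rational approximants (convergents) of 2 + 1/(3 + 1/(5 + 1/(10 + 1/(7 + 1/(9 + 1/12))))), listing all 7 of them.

Using the convergent recurrence p_i = a_i*p_{i-1} + p_{i-2}, q_i = a_i*q_{i-1} + q_{i-2} with p_{-2}=0, p_{-1}=1, q_{-2}=1, q_{-1}=0:
  i=0: a_0=2, p_0 = 2*1 + 0 = 2, q_0 = 2*0 + 1 = 1.
  i=1: a_1=3, p_1 = 3*2 + 1 = 7, q_1 = 3*1 + 0 = 3.
  i=2: a_2=5, p_2 = 5*7 + 2 = 37, q_2 = 5*3 + 1 = 16.
  i=3: a_3=10, p_3 = 10*37 + 7 = 377, q_3 = 10*16 + 3 = 163.
  i=4: a_4=7, p_4 = 7*377 + 37 = 2676, q_4 = 7*163 + 16 = 1157.
  i=5: a_5=9, p_5 = 9*2676 + 377 = 24461, q_5 = 9*1157 + 163 = 10576.
  i=6: a_6=12, p_6 = 12*24461 + 2676 = 296208, q_6 = 12*10576 + 1157 = 128069.

2/1, 7/3, 37/16, 377/163, 2676/1157, 24461/10576, 296208/128069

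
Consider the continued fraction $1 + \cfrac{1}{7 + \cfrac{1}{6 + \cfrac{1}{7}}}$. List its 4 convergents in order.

Using the convergent recurrence p_i = a_i*p_{i-1} + p_{i-2}, q_i = a_i*q_{i-1} + q_{i-2} with p_{-2}=0, p_{-1}=1, q_{-2}=1, q_{-1}=0:
  i=0: a_0=1, p_0 = 1*1 + 0 = 1, q_0 = 1*0 + 1 = 1.
  i=1: a_1=7, p_1 = 7*1 + 1 = 8, q_1 = 7*1 + 0 = 7.
  i=2: a_2=6, p_2 = 6*8 + 1 = 49, q_2 = 6*7 + 1 = 43.
  i=3: a_3=7, p_3 = 7*49 + 8 = 351, q_3 = 7*43 + 7 = 308.

1/1, 8/7, 49/43, 351/308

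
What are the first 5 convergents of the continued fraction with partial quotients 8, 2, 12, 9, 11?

Using the convergent recurrence p_i = a_i*p_{i-1} + p_{i-2}, q_i = a_i*q_{i-1} + q_{i-2} with p_{-2}=0, p_{-1}=1, q_{-2}=1, q_{-1}=0:
  i=0: a_0=8, p_0 = 8*1 + 0 = 8, q_0 = 8*0 + 1 = 1.
  i=1: a_1=2, p_1 = 2*8 + 1 = 17, q_1 = 2*1 + 0 = 2.
  i=2: a_2=12, p_2 = 12*17 + 8 = 212, q_2 = 12*2 + 1 = 25.
  i=3: a_3=9, p_3 = 9*212 + 17 = 1925, q_3 = 9*25 + 2 = 227.
  i=4: a_4=11, p_4 = 11*1925 + 212 = 21387, q_4 = 11*227 + 25 = 2522.

8/1, 17/2, 212/25, 1925/227, 21387/2522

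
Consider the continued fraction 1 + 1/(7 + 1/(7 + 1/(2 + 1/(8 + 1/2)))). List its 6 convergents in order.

Using the convergent recurrence p_i = a_i*p_{i-1} + p_{i-2}, q_i = a_i*q_{i-1} + q_{i-2} with p_{-2}=0, p_{-1}=1, q_{-2}=1, q_{-1}=0:
  i=0: a_0=1, p_0 = 1*1 + 0 = 1, q_0 = 1*0 + 1 = 1.
  i=1: a_1=7, p_1 = 7*1 + 1 = 8, q_1 = 7*1 + 0 = 7.
  i=2: a_2=7, p_2 = 7*8 + 1 = 57, q_2 = 7*7 + 1 = 50.
  i=3: a_3=2, p_3 = 2*57 + 8 = 122, q_3 = 2*50 + 7 = 107.
  i=4: a_4=8, p_4 = 8*122 + 57 = 1033, q_4 = 8*107 + 50 = 906.
  i=5: a_5=2, p_5 = 2*1033 + 122 = 2188, q_5 = 2*906 + 107 = 1919.

1/1, 8/7, 57/50, 122/107, 1033/906, 2188/1919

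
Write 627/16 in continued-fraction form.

[39; 5, 3]

Run the Euclidean algorithm on 627 and 16; the successive quotients are the partial quotients a_0, a_1, ... (each step inverts the fractional part left over by the previous one):
  627 = 39*16 + 3, so a_0 = 39.
  16 = 5*3 + 1, so a_1 = 5.
  3 = 3*1 + 0, so a_2 = 3.
The remainder reaches 0 after 3 divisions, so the expansion has 3 partial quotients, read off in order.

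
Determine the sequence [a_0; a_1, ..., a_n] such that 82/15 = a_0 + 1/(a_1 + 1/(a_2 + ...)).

[5; 2, 7]

Run the Euclidean algorithm on 82 and 15; the successive quotients are the partial quotients a_0, a_1, ... (each step inverts the fractional part left over by the previous one):
  82 = 5*15 + 7, so a_0 = 5.
  15 = 2*7 + 1, so a_1 = 2.
  7 = 7*1 + 0, so a_2 = 7.
The remainder reaches 0 after 3 divisions, so the expansion has 3 partial quotients, read off in order.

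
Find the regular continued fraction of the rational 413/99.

[4; 5, 1, 4, 1, 2]

Run the Euclidean algorithm on 413 and 99; the successive quotients are the partial quotients a_0, a_1, ... (each step inverts the fractional part left over by the previous one):
  413 = 4*99 + 17, so a_0 = 4.
  99 = 5*17 + 14, so a_1 = 5.
  17 = 1*14 + 3, so a_2 = 1.
  14 = 4*3 + 2, so a_3 = 4.
  3 = 1*2 + 1, so a_4 = 1.
  2 = 2*1 + 0, so a_5 = 2.
The remainder reaches 0 after 6 divisions, so the expansion has 6 partial quotients, read off in order.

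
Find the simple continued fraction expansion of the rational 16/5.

[3; 5]

Run the Euclidean algorithm on 16 and 5; the successive quotients are the partial quotients a_0, a_1, ... (each step inverts the fractional part left over by the previous one):
  16 = 3*5 + 1, so a_0 = 3.
  5 = 5*1 + 0, so a_1 = 5.
The remainder reaches 0 after 2 divisions, so the expansion has 2 partial quotients, read off in order.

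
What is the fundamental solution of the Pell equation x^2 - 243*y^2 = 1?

(x, y) = (70226, 4505)

First expand sqrt(243) as a continued fraction. With x_i = (sqrt(243) + m_i)/d_i and (m_0, d_0) = (0, 1): a_0 = floor(sqrt(243)) = 15, since 15^2 = 225 <= 243 < 256 = 16^2.
Iterate m_{i+1} = d_i*a_i - m_i, d_{i+1} = (243 - m_{i+1}^2)/d_i, a_{i+1} = floor((a_0 + m_{i+1})/d_{i+1}):
  m_1 = 1*15 - 0 = 15, d_1 = (243 - 15^2)/1 = 18/1 = 18, a_1 = floor((15 + 15)/18) = 1.
  m_2 = 18*1 - 15 = 3, d_2 = (243 - 3^2)/18 = 234/18 = 13, a_2 = floor((15 + 3)/13) = 1.
  m_3 = 13*1 - 3 = 10, d_3 = (243 - 10^2)/13 = 143/13 = 11, a_3 = floor((15 + 10)/11) = 2.
  m_4 = 11*2 - 10 = 12, d_4 = (243 - 12^2)/11 = 99/11 = 9, a_4 = floor((15 + 12)/9) = 3.
  m_5 = 9*3 - 12 = 15, d_5 = (243 - 15^2)/9 = 18/9 = 2, a_5 = floor((15 + 15)/2) = 15.
  m_6 = 2*15 - 15 = 15, d_6 = (243 - 15^2)/2 = 18/2 = 9, a_6 = floor((15 + 15)/9) = 3.
  m_7 = 9*3 - 15 = 12, d_7 = (243 - 12^2)/9 = 99/9 = 11, a_7 = floor((15 + 12)/11) = 2.
  m_8 = 11*2 - 12 = 10, d_8 = (243 - 10^2)/11 = 143/11 = 13, a_8 = floor((15 + 10)/13) = 1.
  m_9 = 13*1 - 10 = 3, d_9 = (243 - 3^2)/13 = 234/13 = 18, a_9 = floor((15 + 3)/18) = 1.
  m_10 = 18*1 - 3 = 15, d_10 = (243 - 15^2)/18 = 18/18 = 1, a_10 = floor((15 + 15)/1) = 30.
  m_11 = 1*30 - 15 = 15, d_11 = (243 - 15^2)/1 = 18/1 = 18: (m_11, d_11) = (m_1, d_1) = (15, 18), so from here the quotients repeat a_1, ..., a_10; the period length is 10.
So sqrt(243) = [15; (1, 1, 2, 3, 15, 3, 2, 1, 1, 30)] with period length k = 10.
k is even, so the fundamental solution of x^2 - 243y^2 = 1 is (p_{k-1}, q_{k-1}) = (p_9, q_9); compute convergents through index 9.
Convergents (p_i = a_i*p_{i-1} + p_{i-2}, q_i = a_i*q_{i-1} + q_{i-2} with p_{-2}=0, p_{-1}=1, q_{-2}=1, q_{-1}=0):
  i=0: a_0=15, p_0 = 15*1 + 0 = 15, q_0 = 15*0 + 1 = 1.
  i=1: a_1=1, p_1 = 1*15 + 1 = 16, q_1 = 1*1 + 0 = 1.
  i=2: a_2=1, p_2 = 1*16 + 15 = 31, q_2 = 1*1 + 1 = 2.
  i=3: a_3=2, p_3 = 2*31 + 16 = 78, q_3 = 2*2 + 1 = 5.
  i=4: a_4=3, p_4 = 3*78 + 31 = 265, q_4 = 3*5 + 2 = 17.
  i=5: a_5=15, p_5 = 15*265 + 78 = 4053, q_5 = 15*17 + 5 = 260.
  i=6: a_6=3, p_6 = 3*4053 + 265 = 12424, q_6 = 3*260 + 17 = 797.
  i=7: a_7=2, p_7 = 2*12424 + 4053 = 28901, q_7 = 2*797 + 260 = 1854.
  i=8: a_8=1, p_8 = 1*28901 + 12424 = 41325, q_8 = 1*1854 + 797 = 2651.
  i=9: a_9=1, p_9 = 1*41325 + 28901 = 70226, q_9 = 1*2651 + 1854 = 4505.
Check: 70226^2 - 243*4505^2 = 4931691076 - 4931691075 = 1, so (x, y) = (70226, 4505) solves the equation, and by the theorem it is the least positive solution.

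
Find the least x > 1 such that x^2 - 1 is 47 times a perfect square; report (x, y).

(x, y) = (48, 7)

First expand sqrt(47) as a continued fraction. With x_i = (sqrt(47) + m_i)/d_i and (m_0, d_0) = (0, 1): a_0 = floor(sqrt(47)) = 6, since 6^2 = 36 <= 47 < 49 = 7^2.
Iterate m_{i+1} = d_i*a_i - m_i, d_{i+1} = (47 - m_{i+1}^2)/d_i, a_{i+1} = floor((a_0 + m_{i+1})/d_{i+1}):
  m_1 = 1*6 - 0 = 6, d_1 = (47 - 6^2)/1 = 11/1 = 11, a_1 = floor((6 + 6)/11) = 1.
  m_2 = 11*1 - 6 = 5, d_2 = (47 - 5^2)/11 = 22/11 = 2, a_2 = floor((6 + 5)/2) = 5.
  m_3 = 2*5 - 5 = 5, d_3 = (47 - 5^2)/2 = 22/2 = 11, a_3 = floor((6 + 5)/11) = 1.
  m_4 = 11*1 - 5 = 6, d_4 = (47 - 6^2)/11 = 11/11 = 1, a_4 = floor((6 + 6)/1) = 12.
  m_5 = 1*12 - 6 = 6, d_5 = (47 - 6^2)/1 = 11/1 = 11: (m_5, d_5) = (m_1, d_1) = (6, 11), so from here the quotients repeat a_1, ..., a_4; the period length is 4.
So sqrt(47) = [6; (1, 5, 1, 12)] with period length k = 4.
k is even, so the fundamental solution of x^2 - 47y^2 = 1 is (p_{k-1}, q_{k-1}) = (p_3, q_3); compute convergents through index 3.
Convergents (p_i = a_i*p_{i-1} + p_{i-2}, q_i = a_i*q_{i-1} + q_{i-2} with p_{-2}=0, p_{-1}=1, q_{-2}=1, q_{-1}=0):
  i=0: a_0=6, p_0 = 6*1 + 0 = 6, q_0 = 6*0 + 1 = 1.
  i=1: a_1=1, p_1 = 1*6 + 1 = 7, q_1 = 1*1 + 0 = 1.
  i=2: a_2=5, p_2 = 5*7 + 6 = 41, q_2 = 5*1 + 1 = 6.
  i=3: a_3=1, p_3 = 1*41 + 7 = 48, q_3 = 1*6 + 1 = 7.
Check: 48^2 - 47*7^2 = 2304 - 2303 = 1, so (x, y) = (48, 7) solves the equation, and by the theorem it is the least positive solution.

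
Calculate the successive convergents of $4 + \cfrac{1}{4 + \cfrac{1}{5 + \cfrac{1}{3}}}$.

Using the convergent recurrence p_i = a_i*p_{i-1} + p_{i-2}, q_i = a_i*q_{i-1} + q_{i-2} with p_{-2}=0, p_{-1}=1, q_{-2}=1, q_{-1}=0:
  i=0: a_0=4, p_0 = 4*1 + 0 = 4, q_0 = 4*0 + 1 = 1.
  i=1: a_1=4, p_1 = 4*4 + 1 = 17, q_1 = 4*1 + 0 = 4.
  i=2: a_2=5, p_2 = 5*17 + 4 = 89, q_2 = 5*4 + 1 = 21.
  i=3: a_3=3, p_3 = 3*89 + 17 = 284, q_3 = 3*21 + 4 = 67.

4/1, 17/4, 89/21, 284/67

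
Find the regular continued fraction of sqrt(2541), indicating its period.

Write x_i = (sqrt(2541) + m_i)/d_i with (m_0, d_0) = (0, 1). a_0 = floor(sqrt(2541)) = 50, since 50^2 = 2500 <= 2541 < 2601 = 51^2.
Iterate m_{i+1} = d_i*a_i - m_i, d_{i+1} = (2541 - m_{i+1}^2)/d_i, a_{i+1} = floor((a_0 + m_{i+1})/d_{i+1}):
  m_1 = 1*50 - 0 = 50, d_1 = (2541 - 50^2)/1 = 41/1 = 41, a_1 = floor((50 + 50)/41) = 2.
  m_2 = 41*2 - 50 = 32, d_2 = (2541 - 32^2)/41 = 1517/41 = 37, a_2 = floor((50 + 32)/37) = 2.
  m_3 = 37*2 - 32 = 42, d_3 = (2541 - 42^2)/37 = 777/37 = 21, a_3 = floor((50 + 42)/21) = 4.
  m_4 = 21*4 - 42 = 42, d_4 = (2541 - 42^2)/21 = 777/21 = 37, a_4 = floor((50 + 42)/37) = 2.
  m_5 = 37*2 - 42 = 32, d_5 = (2541 - 32^2)/37 = 1517/37 = 41, a_5 = floor((50 + 32)/41) = 2.
  m_6 = 41*2 - 32 = 50, d_6 = (2541 - 50^2)/41 = 41/41 = 1, a_6 = floor((50 + 50)/1) = 100.
  m_7 = 1*100 - 50 = 50, d_7 = (2541 - 50^2)/1 = 41/1 = 41: (m_7, d_7) = (m_1, d_1) = (50, 41), so from here the quotients repeat a_1, ..., a_6; the period length is 6.
Hence the expansion of sqrt(2541) is a_0 = 50 followed by the repeating block 2, 2, 4, 2, 2, 100 (period 6).

[50; (2, 2, 4, 2, 2, 100)]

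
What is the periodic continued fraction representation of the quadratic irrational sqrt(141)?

[11; (1, 6, 1, 22)]

Write x_i = (sqrt(141) + m_i)/d_i with (m_0, d_0) = (0, 1). a_0 = floor(sqrt(141)) = 11, since 11^2 = 121 <= 141 < 144 = 12^2.
Iterate m_{i+1} = d_i*a_i - m_i, d_{i+1} = (141 - m_{i+1}^2)/d_i, a_{i+1} = floor((a_0 + m_{i+1})/d_{i+1}):
  m_1 = 1*11 - 0 = 11, d_1 = (141 - 11^2)/1 = 20/1 = 20, a_1 = floor((11 + 11)/20) = 1.
  m_2 = 20*1 - 11 = 9, d_2 = (141 - 9^2)/20 = 60/20 = 3, a_2 = floor((11 + 9)/3) = 6.
  m_3 = 3*6 - 9 = 9, d_3 = (141 - 9^2)/3 = 60/3 = 20, a_3 = floor((11 + 9)/20) = 1.
  m_4 = 20*1 - 9 = 11, d_4 = (141 - 11^2)/20 = 20/20 = 1, a_4 = floor((11 + 11)/1) = 22.
  m_5 = 1*22 - 11 = 11, d_5 = (141 - 11^2)/1 = 20/1 = 20: (m_5, d_5) = (m_1, d_1) = (11, 20), so from here the quotients repeat a_1, ..., a_4; the period length is 4.
Hence the expansion of sqrt(141) is a_0 = 11 followed by the repeating block 1, 6, 1, 22 (period 4).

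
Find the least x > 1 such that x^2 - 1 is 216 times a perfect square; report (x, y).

First expand sqrt(216) as a continued fraction. With x_i = (sqrt(216) + m_i)/d_i and (m_0, d_0) = (0, 1): a_0 = floor(sqrt(216)) = 14, since 14^2 = 196 <= 216 < 225 = 15^2.
Iterate m_{i+1} = d_i*a_i - m_i, d_{i+1} = (216 - m_{i+1}^2)/d_i, a_{i+1} = floor((a_0 + m_{i+1})/d_{i+1}):
  m_1 = 1*14 - 0 = 14, d_1 = (216 - 14^2)/1 = 20/1 = 20, a_1 = floor((14 + 14)/20) = 1.
  m_2 = 20*1 - 14 = 6, d_2 = (216 - 6^2)/20 = 180/20 = 9, a_2 = floor((14 + 6)/9) = 2.
  m_3 = 9*2 - 6 = 12, d_3 = (216 - 12^2)/9 = 72/9 = 8, a_3 = floor((14 + 12)/8) = 3.
  m_4 = 8*3 - 12 = 12, d_4 = (216 - 12^2)/8 = 72/8 = 9, a_4 = floor((14 + 12)/9) = 2.
  m_5 = 9*2 - 12 = 6, d_5 = (216 - 6^2)/9 = 180/9 = 20, a_5 = floor((14 + 6)/20) = 1.
  m_6 = 20*1 - 6 = 14, d_6 = (216 - 14^2)/20 = 20/20 = 1, a_6 = floor((14 + 14)/1) = 28.
  m_7 = 1*28 - 14 = 14, d_7 = (216 - 14^2)/1 = 20/1 = 20: (m_7, d_7) = (m_1, d_1) = (14, 20), so from here the quotients repeat a_1, ..., a_6; the period length is 6.
So sqrt(216) = [14; (1, 2, 3, 2, 1, 28)] with period length k = 6.
k is even, so the fundamental solution of x^2 - 216y^2 = 1 is (p_{k-1}, q_{k-1}) = (p_5, q_5); compute convergents through index 5.
Convergents (p_i = a_i*p_{i-1} + p_{i-2}, q_i = a_i*q_{i-1} + q_{i-2} with p_{-2}=0, p_{-1}=1, q_{-2}=1, q_{-1}=0):
  i=0: a_0=14, p_0 = 14*1 + 0 = 14, q_0 = 14*0 + 1 = 1.
  i=1: a_1=1, p_1 = 1*14 + 1 = 15, q_1 = 1*1 + 0 = 1.
  i=2: a_2=2, p_2 = 2*15 + 14 = 44, q_2 = 2*1 + 1 = 3.
  i=3: a_3=3, p_3 = 3*44 + 15 = 147, q_3 = 3*3 + 1 = 10.
  i=4: a_4=2, p_4 = 2*147 + 44 = 338, q_4 = 2*10 + 3 = 23.
  i=5: a_5=1, p_5 = 1*338 + 147 = 485, q_5 = 1*23 + 10 = 33.
Check: 485^2 - 216*33^2 = 235225 - 235224 = 1, so (x, y) = (485, 33) solves the equation, and by the theorem it is the least positive solution.

(x, y) = (485, 33)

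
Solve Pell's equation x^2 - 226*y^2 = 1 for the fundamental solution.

First expand sqrt(226) as a continued fraction. With x_i = (sqrt(226) + m_i)/d_i and (m_0, d_0) = (0, 1): a_0 = floor(sqrt(226)) = 15, since 15^2 = 225 <= 226 < 256 = 16^2.
Iterate m_{i+1} = d_i*a_i - m_i, d_{i+1} = (226 - m_{i+1}^2)/d_i, a_{i+1} = floor((a_0 + m_{i+1})/d_{i+1}):
  m_1 = 1*15 - 0 = 15, d_1 = (226 - 15^2)/1 = 1/1 = 1, a_1 = floor((15 + 15)/1) = 30.
  m_2 = 1*30 - 15 = 15, d_2 = (226 - 15^2)/1 = 1/1 = 1: (m_2, d_2) = (m_1, d_1) = (15, 1), so from here the quotient a_1 repeats; the period length is 1.
So sqrt(226) = [15; (30)] with period length k = 1.
k is odd, so (p_{k-1}, q_{k-1}) only solves x^2 - 226y^2 = -1 and the fundamental solution of x^2 - 226y^2 = 1 is (p_{2k-1}, q_{2k-1}) = (p_1, q_1); compute convergents through index 1, running through the period twice.
Convergents (p_i = a_i*p_{i-1} + p_{i-2}, q_i = a_i*q_{i-1} + q_{i-2} with p_{-2}=0, p_{-1}=1, q_{-2}=1, q_{-1}=0):
  i=0: a_0=15, p_0 = 15*1 + 0 = 15, q_0 = 15*0 + 1 = 1.
  i=1: a_1=30, p_1 = 30*15 + 1 = 451, q_1 = 30*1 + 0 = 30.
Indeed p_0^2 - 226*q_0^2 = 225 - 226 = -1, not +1.
Check: 451^2 - 226*30^2 = 203401 - 203400 = 1, so (x, y) = (451, 30) solves the equation, and by the theorem it is the least positive solution.

(x, y) = (451, 30)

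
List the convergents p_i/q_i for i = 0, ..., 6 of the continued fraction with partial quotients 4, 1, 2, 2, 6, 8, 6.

Using the convergent recurrence p_i = a_i*p_{i-1} + p_{i-2}, q_i = a_i*q_{i-1} + q_{i-2} with p_{-2}=0, p_{-1}=1, q_{-2}=1, q_{-1}=0:
  i=0: a_0=4, p_0 = 4*1 + 0 = 4, q_0 = 4*0 + 1 = 1.
  i=1: a_1=1, p_1 = 1*4 + 1 = 5, q_1 = 1*1 + 0 = 1.
  i=2: a_2=2, p_2 = 2*5 + 4 = 14, q_2 = 2*1 + 1 = 3.
  i=3: a_3=2, p_3 = 2*14 + 5 = 33, q_3 = 2*3 + 1 = 7.
  i=4: a_4=6, p_4 = 6*33 + 14 = 212, q_4 = 6*7 + 3 = 45.
  i=5: a_5=8, p_5 = 8*212 + 33 = 1729, q_5 = 8*45 + 7 = 367.
  i=6: a_6=6, p_6 = 6*1729 + 212 = 10586, q_6 = 6*367 + 45 = 2247.

4/1, 5/1, 14/3, 33/7, 212/45, 1729/367, 10586/2247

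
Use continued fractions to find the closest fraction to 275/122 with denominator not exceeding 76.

Expand x = 275/122 as a continued fraction with the Euclidean algorithm:
  275 = 2*122 + 31, so a_0 = 2.
  122 = 3*31 + 29, so a_1 = 3.
  31 = 1*29 + 2, so a_2 = 1.
  29 = 14*2 + 1, so a_3 = 14.
  2 = 2*1 + 0, so a_4 = 2.
so x = [2; 3, 1, 14, 2].
Convergents (p_i = a_i*p_{i-1} + p_{i-2}, q_i = a_i*q_{i-1} + q_{i-2} with p_{-2}=0, p_{-1}=1, q_{-2}=1, q_{-1}=0), until the denominator exceeds 76:
  i=0: a_0=2, p_0 = 2*1 + 0 = 2, q_0 = 2*0 + 1 = 1.
  i=1: a_1=3, p_1 = 3*2 + 1 = 7, q_1 = 3*1 + 0 = 3.
  i=2: a_2=1, p_2 = 1*7 + 2 = 9, q_2 = 1*3 + 1 = 4.
  i=3: a_3=14, p_3 = 14*9 + 7 = 133, q_3 = 14*4 + 3 = 59.
  i=4: a_4=2, p_4 = 2*133 + 9 = 275, q_4 = 2*59 + 4 = 122.
q_4 = 122 > 76, so the last convergent with denominator <= 76 is p_3/q_3 = 133/59.
The closest fraction with denominator <= 76 is either p_3/q_3 or the intermediate fraction (k*p_3 + p_2)/(k*q_3 + q_2) with the largest k >= 1 whose denominator stays <= 76; these approach x as k grows, and every other convergent or intermediate fraction in range is farther away.
Largest k: floor((76 - q_2)/q_3) = floor((76 - 4)/59) = 1.
That gives (1*133 + 9)/(1*59 + 4) = 142/63.
Compare the errors: |x - 133/59| = |275*59 - 133*122|/(122*59) = 1/7198, and |x - 142/63| = |275*63 - 142*122|/(122*63) = 1/7686.
Cross-multiplying, 1*7198 = 7198 < 7686 = 1*7686, so 1/7686 is smaller: the intermediate fraction 142/63 is closer to x than 133/59.

142/63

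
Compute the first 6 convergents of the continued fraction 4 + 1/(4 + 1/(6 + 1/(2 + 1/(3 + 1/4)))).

Using the convergent recurrence p_i = a_i*p_{i-1} + p_{i-2}, q_i = a_i*q_{i-1} + q_{i-2} with p_{-2}=0, p_{-1}=1, q_{-2}=1, q_{-1}=0:
  i=0: a_0=4, p_0 = 4*1 + 0 = 4, q_0 = 4*0 + 1 = 1.
  i=1: a_1=4, p_1 = 4*4 + 1 = 17, q_1 = 4*1 + 0 = 4.
  i=2: a_2=6, p_2 = 6*17 + 4 = 106, q_2 = 6*4 + 1 = 25.
  i=3: a_3=2, p_3 = 2*106 + 17 = 229, q_3 = 2*25 + 4 = 54.
  i=4: a_4=3, p_4 = 3*229 + 106 = 793, q_4 = 3*54 + 25 = 187.
  i=5: a_5=4, p_5 = 4*793 + 229 = 3401, q_5 = 4*187 + 54 = 802.

4/1, 17/4, 106/25, 229/54, 793/187, 3401/802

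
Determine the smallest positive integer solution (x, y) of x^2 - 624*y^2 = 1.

(x, y) = (25, 1)

First expand sqrt(624) as a continued fraction. With x_i = (sqrt(624) + m_i)/d_i and (m_0, d_0) = (0, 1): a_0 = floor(sqrt(624)) = 24, since 24^2 = 576 <= 624 < 625 = 25^2.
Iterate m_{i+1} = d_i*a_i - m_i, d_{i+1} = (624 - m_{i+1}^2)/d_i, a_{i+1} = floor((a_0 + m_{i+1})/d_{i+1}):
  m_1 = 1*24 - 0 = 24, d_1 = (624 - 24^2)/1 = 48/1 = 48, a_1 = floor((24 + 24)/48) = 1.
  m_2 = 48*1 - 24 = 24, d_2 = (624 - 24^2)/48 = 48/48 = 1, a_2 = floor((24 + 24)/1) = 48.
  m_3 = 1*48 - 24 = 24, d_3 = (624 - 24^2)/1 = 48/1 = 48: (m_3, d_3) = (m_1, d_1) = (24, 48), so from here the quotients repeat a_1, a_2; the period length is 2.
So sqrt(624) = [24; (1, 48)] with period length k = 2.
k is even, so the fundamental solution of x^2 - 624y^2 = 1 is (p_{k-1}, q_{k-1}) = (p_1, q_1); compute convergents through index 1.
Convergents (p_i = a_i*p_{i-1} + p_{i-2}, q_i = a_i*q_{i-1} + q_{i-2} with p_{-2}=0, p_{-1}=1, q_{-2}=1, q_{-1}=0):
  i=0: a_0=24, p_0 = 24*1 + 0 = 24, q_0 = 24*0 + 1 = 1.
  i=1: a_1=1, p_1 = 1*24 + 1 = 25, q_1 = 1*1 + 0 = 1.
Check: 25^2 - 624*1^2 = 625 - 624 = 1, so (x, y) = (25, 1) solves the equation, and by the theorem it is the least positive solution.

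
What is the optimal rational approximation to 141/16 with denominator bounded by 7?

Expand x = 141/16 as a continued fraction with the Euclidean algorithm:
  141 = 8*16 + 13, so a_0 = 8.
  16 = 1*13 + 3, so a_1 = 1.
  13 = 4*3 + 1, so a_2 = 4.
  3 = 3*1 + 0, so a_3 = 3.
so x = [8; 1, 4, 3].
Convergents (p_i = a_i*p_{i-1} + p_{i-2}, q_i = a_i*q_{i-1} + q_{i-2} with p_{-2}=0, p_{-1}=1, q_{-2}=1, q_{-1}=0), until the denominator exceeds 7:
  i=0: a_0=8, p_0 = 8*1 + 0 = 8, q_0 = 8*0 + 1 = 1.
  i=1: a_1=1, p_1 = 1*8 + 1 = 9, q_1 = 1*1 + 0 = 1.
  i=2: a_2=4, p_2 = 4*9 + 8 = 44, q_2 = 4*1 + 1 = 5.
  i=3: a_3=3, p_3 = 3*44 + 9 = 141, q_3 = 3*5 + 1 = 16.
q_3 = 16 > 7, so the last convergent with denominator <= 7 is p_2/q_2 = 44/5.
The closest fraction with denominator <= 7 is either p_2/q_2 or the intermediate fraction (k*p_2 + p_1)/(k*q_2 + q_1) with the largest k >= 1 whose denominator stays <= 7; these approach x as k grows, and every other convergent or intermediate fraction in range is farther away.
Largest k: floor((7 - q_1)/q_2) = floor((7 - 1)/5) = 1.
That gives (1*44 + 9)/(1*5 + 1) = 53/6.
Compare the errors: |x - 44/5| = |141*5 - 44*16|/(16*5) = 1/80, and |x - 53/6| = |141*6 - 53*16|/(16*6) = 2/96.
Cross-multiplying, 1*96 = 96 < 160 = 2*80, so 1/80 is smaller: the convergent 44/5 is closer to x than 53/6.

44/5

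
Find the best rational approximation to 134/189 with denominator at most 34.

Expand x = 134/189 as a continued fraction with the Euclidean algorithm:
  134 = 0*189 + 134, so a_0 = 0.
  189 = 1*134 + 55, so a_1 = 1.
  134 = 2*55 + 24, so a_2 = 2.
  55 = 2*24 + 7, so a_3 = 2.
  24 = 3*7 + 3, so a_4 = 3.
  7 = 2*3 + 1, so a_5 = 2.
  3 = 3*1 + 0, so a_6 = 3.
so x = [0; 1, 2, 2, 3, 2, 3].
Convergents (p_i = a_i*p_{i-1} + p_{i-2}, q_i = a_i*q_{i-1} + q_{i-2} with p_{-2}=0, p_{-1}=1, q_{-2}=1, q_{-1}=0), until the denominator exceeds 34:
  i=0: a_0=0, p_0 = 0*1 + 0 = 0, q_0 = 0*0 + 1 = 1.
  i=1: a_1=1, p_1 = 1*0 + 1 = 1, q_1 = 1*1 + 0 = 1.
  i=2: a_2=2, p_2 = 2*1 + 0 = 2, q_2 = 2*1 + 1 = 3.
  i=3: a_3=2, p_3 = 2*2 + 1 = 5, q_3 = 2*3 + 1 = 7.
  i=4: a_4=3, p_4 = 3*5 + 2 = 17, q_4 = 3*7 + 3 = 24.
  i=5: a_5=2, p_5 = 2*17 + 5 = 39, q_5 = 2*24 + 7 = 55.
q_5 = 55 > 34, so the last convergent with denominator <= 34 is p_4/q_4 = 17/24.
The closest fraction with denominator <= 34 is either p_4/q_4 or the intermediate fraction (k*p_4 + p_3)/(k*q_4 + q_3) with the largest k >= 1 whose denominator stays <= 34; these approach x as k grows, and every other convergent or intermediate fraction in range is farther away.
Largest k: floor((34 - q_3)/q_4) = floor((34 - 7)/24) = 1.
That gives (1*17 + 5)/(1*24 + 7) = 22/31.
Compare the errors: |x - 17/24| = |134*24 - 17*189|/(189*24) = 3/4536, and |x - 22/31| = |134*31 - 22*189|/(189*31) = 4/5859.
Cross-multiplying, 3*5859 = 17577 < 18144 = 4*4536, so 3/4536 is smaller: the convergent 17/24 is closer to x than 22/31.

17/24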